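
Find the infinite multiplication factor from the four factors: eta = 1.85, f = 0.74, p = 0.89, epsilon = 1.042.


k_inf = eta * f * p * epsilon
k_inf = 1.85 * 0.74 * 0.89 * 1.042
k_inf = 1.2696

1.2696


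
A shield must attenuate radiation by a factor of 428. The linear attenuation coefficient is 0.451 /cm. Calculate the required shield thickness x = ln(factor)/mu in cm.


x = ln(factor) / mu
x = ln(428) / 0.451
x = 13.435 cm

13.435


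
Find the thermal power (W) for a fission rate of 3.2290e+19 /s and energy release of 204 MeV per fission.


P = fission_rate * E_MeV * 1.602e-13
P = 3.2290e+19 * 204 * 1.602e-13
P = 1.0553e+09 W

1.0553e+09


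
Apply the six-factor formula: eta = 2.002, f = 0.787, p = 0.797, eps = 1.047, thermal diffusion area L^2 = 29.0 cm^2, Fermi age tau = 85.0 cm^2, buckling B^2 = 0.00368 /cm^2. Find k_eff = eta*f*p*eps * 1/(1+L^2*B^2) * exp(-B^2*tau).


k_inf = eta*f*p*eps = 2.002*0.787*0.797*1.047 = 1.314752
P_TNL = 1/(1 + L^2*B^2) = 1/(1 + 29.0*0.00368) = 0.9035709
P_FNL = exp(-B^2*tau) = exp(-0.00368*85.0) = 0.7313962
k_eff = k_inf * P_TNL * P_FNL = 1.314752 * 0.9035709 * 0.7313962
k_eff = 0.86888

0.86888


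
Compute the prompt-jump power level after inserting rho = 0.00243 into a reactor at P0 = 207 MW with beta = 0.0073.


P1/P0 = beta / (beta - rho)
P1/P0 = 0.0073 / (0.0073 - 0.00243) = 1.498973
P1 = 207 * 1.498973 = 310.29 MW

310.29


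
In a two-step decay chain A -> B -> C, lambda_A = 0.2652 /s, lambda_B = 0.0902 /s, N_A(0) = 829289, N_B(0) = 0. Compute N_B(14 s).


N_B(t) = lambda_A * N_A0 / (lambda_B - lambda_A) * [exp(-lambda_A*t) - exp(-lambda_B*t)]
exp(-0.2652*14) = 0.02440908; exp(-0.0902*14) = 0.2828609
N_B = 0.2652 * 829289 / (0.0902 - 0.2652) * (0.02440908 - 0.2828609)
N_B = 324804

324804


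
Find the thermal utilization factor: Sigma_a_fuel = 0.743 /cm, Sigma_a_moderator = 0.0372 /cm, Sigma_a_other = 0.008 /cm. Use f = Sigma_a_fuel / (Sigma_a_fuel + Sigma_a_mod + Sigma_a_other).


f = Sigma_a_fuel / (Sigma_a_fuel + Sigma_a_mod + Sigma_a_other)
f = 0.743 / (0.743 + 0.0372 + 0.008)
f = 0.94265

0.94265


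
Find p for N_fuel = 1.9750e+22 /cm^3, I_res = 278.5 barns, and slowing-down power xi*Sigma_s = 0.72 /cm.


p = exp(-N * I * 1e-24 / (xi*Sigma_s))
p = exp(-1.9750e+22 * 278.5 * 1e-24 / 0.72)
p = 4.8111e-04

4.8111e-04


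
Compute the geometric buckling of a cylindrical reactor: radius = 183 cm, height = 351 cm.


B^2 = (2.405/R)^2 + (pi/H)^2
B^2 = (2.405/183)^2 + (pi/351)^2
B^2 = 2.5282e-04 /cm^2

2.5282e-04


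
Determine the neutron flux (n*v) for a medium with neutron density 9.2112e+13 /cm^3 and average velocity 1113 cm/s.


phi = n * v
phi = 9.2112e+13 * 1113
phi = 1.0252e+17 /cm^2/s

1.0252e+17


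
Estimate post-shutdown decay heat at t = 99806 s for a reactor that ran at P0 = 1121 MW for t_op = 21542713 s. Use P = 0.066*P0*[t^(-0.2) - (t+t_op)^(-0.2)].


P/P0 = 0.066 * [t^(-0.2) - (t + t_op)^(-0.2)]
P/P0 = 0.066 * [99806^(-0.2) - (99806 + 21542713)^(-0.2)]
P/P0 = 0.066 * [0.1000388 - 0.03411446] = 0.004351006
P = 1121 * 0.004351006 = 4.8775 MW

4.8775


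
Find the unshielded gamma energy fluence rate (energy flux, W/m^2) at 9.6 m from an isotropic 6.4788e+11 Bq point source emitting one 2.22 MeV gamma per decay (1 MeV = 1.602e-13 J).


psi = A * E * 1.602e-13 / (4*pi*r^2)
psi = 6.4788e+11 * 2.22 * 1.602e-13 / (4*pi*9.6^2)
psi = 1.9896e-04 W/m^2

1.9896e-04


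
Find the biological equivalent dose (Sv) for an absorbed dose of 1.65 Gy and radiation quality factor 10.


H = D * Q
H = 1.65 * 10
H = 16.500 Sv

16.500


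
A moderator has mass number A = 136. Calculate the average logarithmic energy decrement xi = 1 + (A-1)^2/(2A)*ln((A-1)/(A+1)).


xi = 1 + (A-1)^2/(2A) * ln((A-1)/(A+1))
xi = 1 + (136-1)^2/(2*136) * ln((136-1)/(136 +1))
xi = 0.014634

0.014634


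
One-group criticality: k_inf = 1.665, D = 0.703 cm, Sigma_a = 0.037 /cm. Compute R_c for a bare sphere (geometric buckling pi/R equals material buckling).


L^2 = D / Sigma_a = 0.703 / 0.037 = 19.00000 cm^2
B_m^2 = (k_inf - 1) / L^2 = (1.665 - 1) / 19.00000 = 0.03500000 /cm^2
For a bare sphere: B_g = pi/R, so R_c = pi / sqrt(B_m^2)
R_c = pi / sqrt(0.03500000) = 16.793 cm

16.793


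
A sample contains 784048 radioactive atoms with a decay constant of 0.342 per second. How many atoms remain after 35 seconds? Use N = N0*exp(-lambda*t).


N = N0 * exp(-lambda * t)
N = 784048 * exp(-0.342 * 35)
N = 4.9641

4.9641


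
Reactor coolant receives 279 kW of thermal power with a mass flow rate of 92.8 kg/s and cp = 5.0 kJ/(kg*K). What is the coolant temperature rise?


dT = Q / (m_dot * cp)
dT = 279 / (92.8 * 5.0)
dT = 0.60129 C

0.60129


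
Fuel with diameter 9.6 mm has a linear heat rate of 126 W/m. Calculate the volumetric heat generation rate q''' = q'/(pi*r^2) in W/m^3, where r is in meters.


r = D / 2 / 1000 = 9.6 / 2 / 1000 = 0.0048 m
q''' = q' / (pi * r^2)
q''' = 126 / (pi * 0.0048^2)
q''' = 1.7408e+06 W/m^3

1.7408e+06


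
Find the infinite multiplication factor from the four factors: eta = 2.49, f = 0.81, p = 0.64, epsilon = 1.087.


k_inf = eta * f * p * epsilon
k_inf = 2.49 * 0.81 * 0.64 * 1.087
k_inf = 1.4031

1.4031


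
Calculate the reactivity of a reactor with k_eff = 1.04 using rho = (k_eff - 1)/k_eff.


rho = (k_eff - 1) / k_eff
rho = (1.04 - 1) / 1.04
rho = 0.038462

0.038462


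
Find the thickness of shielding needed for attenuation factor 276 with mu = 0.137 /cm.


x = ln(factor) / mu
x = ln(276) / 0.137
x = 41.025 cm

41.025


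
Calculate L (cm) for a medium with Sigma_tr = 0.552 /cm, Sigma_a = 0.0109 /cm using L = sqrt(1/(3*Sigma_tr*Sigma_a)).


D = 1 / (3 * Sigma_tr) = 1 / (3 * 0.552) = 0.6038647 cm
L = sqrt(D / Sigma_a)
L = sqrt(0.6038647 / 0.0109)
L = 7.4431 cm

7.4431


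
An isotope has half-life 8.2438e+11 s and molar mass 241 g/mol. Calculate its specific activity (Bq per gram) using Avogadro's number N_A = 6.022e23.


lambda = ln(2) / t_half = ln(2) / 8.2438e+11 = 8.408103e-13 /s
SA = lambda * N_A / M
SA = 8.408103e-13 * 6.022e23 / 241
SA = 2.1010e+09 Bq/g

2.1010e+09


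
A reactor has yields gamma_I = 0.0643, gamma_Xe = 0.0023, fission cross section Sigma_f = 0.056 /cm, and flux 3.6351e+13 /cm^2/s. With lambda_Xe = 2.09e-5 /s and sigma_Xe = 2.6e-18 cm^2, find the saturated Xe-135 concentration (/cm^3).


Xe_eq = (gamma_I + gamma_Xe) * Sigma_f * phi / (lambda_Xe + sigma_Xe * phi)
Numerator = (0.0643 + 0.0023) * 0.056 * 3.6351e+13 = 1.355747e+11
Denominator = 2.09e-5 + 2.6e-18 * 3.6351e+13 = 1.154126e-04
Xe_eq = 1.355747e+11 / 1.154126e-04 = 1.1747e+15 /cm^3

1.1747e+15


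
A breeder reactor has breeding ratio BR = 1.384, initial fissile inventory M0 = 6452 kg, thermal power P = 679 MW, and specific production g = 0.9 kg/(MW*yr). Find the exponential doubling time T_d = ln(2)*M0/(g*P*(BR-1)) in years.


Breeding gain G = BR - 1 = 1.384 - 1 = 0.384
Fissile production rate = g * P * G = 0.9 * 679 * 0.384 = 234.6624 kg/yr
T_d = ln(2) * M0 / (g * P * G)
T_d = ln(2) * 6452 / 234.6624 = 19.058 yr

19.058


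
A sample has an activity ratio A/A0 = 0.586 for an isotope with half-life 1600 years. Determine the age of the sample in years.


lambda = ln(2) / t_half = ln(2) / 1600 = 4.332170e-04 /yr
t = -ln(A/A0) / lambda
t = -ln(0.586) / 4.332170e-04
t = 1233.6 yr

1233.6


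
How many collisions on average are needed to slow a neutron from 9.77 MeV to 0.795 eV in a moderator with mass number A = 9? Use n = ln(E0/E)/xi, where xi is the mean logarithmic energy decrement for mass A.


xi = 1 + (A-1)^2/(2A)*ln((A-1)/(A+1)) = 0.2066007 (for A = 9)
n = ln(E0/E) / xi
n = ln(9.77e6 / 0.795) / 0.2066007
n = ln(1.228931e+07) / 0.2066007 = 79.013

79.013


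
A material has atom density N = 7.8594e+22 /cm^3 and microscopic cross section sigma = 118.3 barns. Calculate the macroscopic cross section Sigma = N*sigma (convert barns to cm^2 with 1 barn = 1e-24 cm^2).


Sigma = N * sigma_barns * 1e-24
Sigma = 7.8594e+22 * 118.3 * 1e-24
Sigma = 9.2977 /cm

9.2977


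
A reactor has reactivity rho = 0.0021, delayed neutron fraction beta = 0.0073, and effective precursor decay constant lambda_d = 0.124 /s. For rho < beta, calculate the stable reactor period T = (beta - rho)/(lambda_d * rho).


T = (beta - rho) / (lambda_d * rho)
T = (0.0073 - 0.0021) / (0.124 * 0.0021)
T = 19.969 s

19.969


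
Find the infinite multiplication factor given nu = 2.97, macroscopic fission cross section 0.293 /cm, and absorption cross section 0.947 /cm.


k_inf = nu * Sigma_f / Sigma_a
k_inf = 2.97 * 0.293 / 0.947
k_inf = 0.91891

0.91891


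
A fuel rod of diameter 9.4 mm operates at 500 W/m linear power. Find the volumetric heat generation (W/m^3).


r = D / 2 / 1000 = 9.4 / 2 / 1000 = 0.0047 m
q''' = q' / (pi * r^2)
q''' = 500 / (pi * 0.0047^2)
q''' = 7.2048e+06 W/m^3

7.2048e+06


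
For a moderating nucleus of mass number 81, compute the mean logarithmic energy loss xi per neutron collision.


xi = 1 + (A-1)^2/(2A) * ln((A-1)/(A+1))
xi = 1 + (81-1)^2/(2*81) * ln((81-1)/(81 +1))
xi = 0.024489

0.024489


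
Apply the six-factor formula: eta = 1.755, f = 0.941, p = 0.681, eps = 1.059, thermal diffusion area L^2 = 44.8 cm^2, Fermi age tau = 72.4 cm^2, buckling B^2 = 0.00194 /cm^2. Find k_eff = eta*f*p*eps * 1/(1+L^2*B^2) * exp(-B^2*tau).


k_inf = eta*f*p*eps = 1.755*0.941*0.681*1.059 = 1.190995
P_TNL = 1/(1 + L^2*B^2) = 1/(1 + 44.8*0.00194) = 0.9200377
P_FNL = exp(-B^2*tau) = exp(-0.00194*72.4) = 0.8689619
k_eff = k_inf * P_TNL * P_FNL = 1.190995 * 0.9200377 * 0.8689619
k_eff = 0.95217

0.95217


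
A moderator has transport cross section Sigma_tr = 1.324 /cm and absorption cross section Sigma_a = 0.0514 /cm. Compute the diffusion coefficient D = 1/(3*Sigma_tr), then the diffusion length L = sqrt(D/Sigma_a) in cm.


D = 1 / (3 * Sigma_tr) = 1 / (3 * 1.324) = 0.2517623 cm
L = sqrt(D / Sigma_a)
L = sqrt(0.2517623 / 0.0514)
L = 2.2132 cm

2.2132


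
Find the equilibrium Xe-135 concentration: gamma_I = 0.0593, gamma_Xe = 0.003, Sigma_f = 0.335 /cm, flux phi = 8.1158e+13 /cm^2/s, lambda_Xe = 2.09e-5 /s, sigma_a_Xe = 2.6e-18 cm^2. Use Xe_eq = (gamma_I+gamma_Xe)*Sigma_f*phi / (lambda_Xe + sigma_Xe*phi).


Xe_eq = (gamma_I + gamma_Xe) * Sigma_f * phi / (lambda_Xe + sigma_Xe * phi)
Numerator = (0.0593 + 0.003) * 0.335 * 8.1158e+13 = 1.693808e+12
Denominator = 2.09e-5 + 2.6e-18 * 8.1158e+13 = 2.319108e-04
Xe_eq = 1.693808e+12 / 2.319108e-04 = 7.3037e+15 /cm^3

7.3037e+15


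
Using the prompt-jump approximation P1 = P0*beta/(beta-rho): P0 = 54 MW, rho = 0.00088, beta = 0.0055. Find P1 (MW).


P1/P0 = beta / (beta - rho)
P1/P0 = 0.0055 / (0.0055 - 0.00088) = 1.190476
P1 = 54 * 1.190476 = 64.286 MW

64.286


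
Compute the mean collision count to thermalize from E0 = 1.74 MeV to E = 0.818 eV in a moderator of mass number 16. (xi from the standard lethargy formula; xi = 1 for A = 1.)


xi = 1 + (A-1)^2/(2A)*ln((A-1)/(A+1)) = 0.1199467 (for A = 16)
n = ln(E0/E) / xi
n = ln(1.74e6 / 0.818) / 0.1199467
n = ln(2.127139e+06) / 0.1199467 = 121.47

121.47


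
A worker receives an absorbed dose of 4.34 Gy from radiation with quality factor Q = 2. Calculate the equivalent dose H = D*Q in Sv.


H = D * Q
H = 4.34 * 2
H = 8.6800 Sv

8.6800


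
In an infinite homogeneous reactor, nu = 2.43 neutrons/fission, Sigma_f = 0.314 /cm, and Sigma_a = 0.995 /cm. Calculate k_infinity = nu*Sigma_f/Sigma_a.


k_inf = nu * Sigma_f / Sigma_a
k_inf = 2.43 * 0.314 / 0.995
k_inf = 0.76685

0.76685


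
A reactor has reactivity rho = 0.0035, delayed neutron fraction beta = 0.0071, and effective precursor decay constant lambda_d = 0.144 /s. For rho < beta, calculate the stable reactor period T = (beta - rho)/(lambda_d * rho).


T = (beta - rho) / (lambda_d * rho)
T = (0.0071 - 0.0035) / (0.144 * 0.0035)
T = 7.1429 s

7.1429


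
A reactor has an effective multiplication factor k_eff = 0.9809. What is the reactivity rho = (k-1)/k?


rho = (k_eff - 1) / k_eff
rho = (0.9809 - 1) / 0.9809
rho = -0.019472

-0.019472


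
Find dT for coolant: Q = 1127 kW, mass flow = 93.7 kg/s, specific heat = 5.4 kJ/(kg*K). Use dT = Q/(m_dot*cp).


dT = Q / (m_dot * cp)
dT = 1127 / (93.7 * 5.4)
dT = 2.2274 C

2.2274


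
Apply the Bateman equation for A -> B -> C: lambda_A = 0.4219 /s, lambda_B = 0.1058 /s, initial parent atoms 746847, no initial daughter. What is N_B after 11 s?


N_B(t) = lambda_A * N_A0 / (lambda_B - lambda_A) * [exp(-lambda_A*t) - exp(-lambda_B*t)]
exp(-0.4219*11) = 0.009649010; exp(-0.1058*11) = 0.3122972
N_B = 0.4219 * 746847 / (0.1058 - 0.4219) * (0.009649010 - 0.3122972)
N_B = 301686

301686


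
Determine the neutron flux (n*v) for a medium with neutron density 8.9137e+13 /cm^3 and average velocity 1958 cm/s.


phi = n * v
phi = 8.9137e+13 * 1958
phi = 1.7453e+17 /cm^2/s

1.7453e+17


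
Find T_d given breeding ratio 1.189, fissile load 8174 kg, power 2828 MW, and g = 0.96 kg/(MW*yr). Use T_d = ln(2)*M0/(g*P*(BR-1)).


Breeding gain G = BR - 1 = 1.189 - 1 = 0.189
Fissile production rate = g * P * G = 0.96 * 2828 * 0.189 = 513.11232 kg/yr
T_d = ln(2) * M0 / (g * P * G)
T_d = ln(2) * 8174 / 513.11232 = 11.042 yr

11.042


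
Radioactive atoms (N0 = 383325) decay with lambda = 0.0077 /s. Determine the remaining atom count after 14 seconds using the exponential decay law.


N = N0 * exp(-lambda * t)
N = 383325 * exp(-0.0077 * 14)
N = 344152

344152


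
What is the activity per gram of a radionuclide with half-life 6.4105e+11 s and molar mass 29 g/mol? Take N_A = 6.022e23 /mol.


lambda = ln(2) / t_half = ln(2) / 6.4105e+11 = 1.081269e-12 /s
SA = lambda * N_A / M
SA = 1.081269e-12 * 6.022e23 / 29
SA = 2.2453e+10 Bq/g

2.2453e+10


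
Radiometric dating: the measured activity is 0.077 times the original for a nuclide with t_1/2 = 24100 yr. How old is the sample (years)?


lambda = ln(2) / t_half = ln(2) / 24100 = 2.876129e-05 /yr
t = -ln(A/A0) / lambda
t = -ln(0.077) / 2.876129e-05
t = 89146 yr

89146


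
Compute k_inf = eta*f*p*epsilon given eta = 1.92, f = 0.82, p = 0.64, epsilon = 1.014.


k_inf = eta * f * p * epsilon
k_inf = 1.92 * 0.82 * 0.64 * 1.014
k_inf = 1.0217

1.0217


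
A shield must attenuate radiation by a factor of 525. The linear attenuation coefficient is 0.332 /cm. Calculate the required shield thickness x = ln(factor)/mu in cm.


x = ln(factor) / mu
x = ln(525) / 0.332
x = 18.866 cm

18.866


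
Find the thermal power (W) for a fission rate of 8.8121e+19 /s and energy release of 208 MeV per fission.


P = fission_rate * E_MeV * 1.602e-13
P = 8.8121e+19 * 208 * 1.602e-13
P = 2.9363e+09 W

2.9363e+09


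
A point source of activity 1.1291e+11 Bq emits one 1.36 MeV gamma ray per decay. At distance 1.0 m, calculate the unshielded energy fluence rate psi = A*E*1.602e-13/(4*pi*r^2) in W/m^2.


psi = A * E * 1.602e-13 / (4*pi*r^2)
psi = 1.1291e+11 * 1.36 * 1.602e-13 / (4*pi*1.0^2)
psi = 0.0019576 W/m^2

0.0019576


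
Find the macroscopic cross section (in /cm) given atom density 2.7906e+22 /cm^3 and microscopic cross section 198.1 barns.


Sigma = N * sigma_barns * 1e-24
Sigma = 2.7906e+22 * 198.1 * 1e-24
Sigma = 5.5282 /cm

5.5282


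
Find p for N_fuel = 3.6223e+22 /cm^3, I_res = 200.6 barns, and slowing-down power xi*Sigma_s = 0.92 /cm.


p = exp(-N * I * 1e-24 / (xi*Sigma_s))
p = exp(-3.6223e+22 * 200.6 * 1e-24 / 0.92)
p = 3.7142e-04

3.7142e-04


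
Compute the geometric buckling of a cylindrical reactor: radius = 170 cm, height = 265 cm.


B^2 = (2.405/R)^2 + (pi/H)^2
B^2 = (2.405/170)^2 + (pi/265)^2
B^2 = 3.4068e-04 /cm^2

3.4068e-04


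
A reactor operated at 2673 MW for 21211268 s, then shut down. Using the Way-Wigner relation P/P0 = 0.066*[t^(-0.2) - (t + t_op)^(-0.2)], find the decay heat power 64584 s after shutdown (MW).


P/P0 = 0.066 * [t^(-0.2) - (t + t_op)^(-0.2)]
P/P0 = 0.066 * [64584^(-0.2) - (64584 + 21211268)^(-0.2)]
P/P0 = 0.066 * [0.1091378 - 0.03423124] = 0.004943833
P = 2673 * 0.004943833 = 13.215 MW

13.215


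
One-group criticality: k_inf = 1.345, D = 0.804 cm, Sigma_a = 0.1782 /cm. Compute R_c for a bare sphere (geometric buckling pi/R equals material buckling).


L^2 = D / Sigma_a = 0.804 / 0.1782 = 4.511785 cm^2
B_m^2 = (k_inf - 1) / L^2 = (1.345 - 1) / 4.511785 = 0.07646641 /cm^2
For a bare sphere: B_g = pi/R, so R_c = pi / sqrt(B_m^2)
R_c = pi / sqrt(0.07646641) = 11.361 cm

11.361


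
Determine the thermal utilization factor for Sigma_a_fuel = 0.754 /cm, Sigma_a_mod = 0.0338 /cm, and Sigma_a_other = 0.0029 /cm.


f = Sigma_a_fuel / (Sigma_a_fuel + Sigma_a_mod + Sigma_a_other)
f = 0.754 / (0.754 + 0.0338 + 0.0029)
f = 0.95359

0.95359


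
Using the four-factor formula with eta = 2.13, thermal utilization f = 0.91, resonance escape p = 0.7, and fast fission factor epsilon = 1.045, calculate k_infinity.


k_inf = eta * f * p * epsilon
k_inf = 2.13 * 0.91 * 0.7 * 1.045
k_inf = 1.4179

1.4179


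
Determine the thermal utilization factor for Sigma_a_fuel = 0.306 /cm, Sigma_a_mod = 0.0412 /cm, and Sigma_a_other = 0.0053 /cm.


f = Sigma_a_fuel / (Sigma_a_fuel + Sigma_a_mod + Sigma_a_other)
f = 0.306 / (0.306 + 0.0412 + 0.0053)
f = 0.86809

0.86809


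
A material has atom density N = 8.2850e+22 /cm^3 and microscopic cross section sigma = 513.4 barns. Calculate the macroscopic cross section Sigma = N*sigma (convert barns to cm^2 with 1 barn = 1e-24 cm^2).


Sigma = N * sigma_barns * 1e-24
Sigma = 8.2850e+22 * 513.4 * 1e-24
Sigma = 42.535 /cm

42.535


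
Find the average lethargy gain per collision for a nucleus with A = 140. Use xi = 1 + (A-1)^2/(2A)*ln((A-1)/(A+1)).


xi = 1 + (A-1)^2/(2A) * ln((A-1)/(A+1))
xi = 1 + (140-1)^2/(2*140) * ln((140-1)/(140 +1))
xi = 0.014218

0.014218


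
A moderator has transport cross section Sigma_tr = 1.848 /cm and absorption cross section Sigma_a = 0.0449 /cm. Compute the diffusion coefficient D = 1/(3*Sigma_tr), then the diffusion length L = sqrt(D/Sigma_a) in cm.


D = 1 / (3 * Sigma_tr) = 1 / (3 * 1.848) = 0.1803752 cm
L = sqrt(D / Sigma_a)
L = sqrt(0.1803752 / 0.0449)
L = 2.0043 cm

2.0043


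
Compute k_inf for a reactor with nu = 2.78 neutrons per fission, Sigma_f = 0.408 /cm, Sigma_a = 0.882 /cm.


k_inf = nu * Sigma_f / Sigma_a
k_inf = 2.78 * 0.408 / 0.882
k_inf = 1.2860

1.2860


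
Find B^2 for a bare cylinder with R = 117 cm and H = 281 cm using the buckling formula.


B^2 = (2.405/R)^2 + (pi/H)^2
B^2 = (2.405/117)^2 + (pi/281)^2
B^2 = 5.4752e-04 /cm^2

5.4752e-04


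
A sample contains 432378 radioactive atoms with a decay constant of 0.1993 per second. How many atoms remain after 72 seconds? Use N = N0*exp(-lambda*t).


N = N0 * exp(-lambda * t)
N = 432378 * exp(-0.1993 * 72)
N = 0.25346

0.25346


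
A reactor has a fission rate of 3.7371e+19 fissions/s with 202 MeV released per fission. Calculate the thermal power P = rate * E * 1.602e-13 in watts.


P = fission_rate * E_MeV * 1.602e-13
P = 3.7371e+19 * 202 * 1.602e-13
P = 1.2093e+09 W

1.2093e+09


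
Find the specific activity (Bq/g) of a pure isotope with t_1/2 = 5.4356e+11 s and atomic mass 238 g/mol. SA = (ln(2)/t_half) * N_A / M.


lambda = ln(2) / t_half = ln(2) / 5.4356e+11 = 1.275199e-12 /s
SA = lambda * N_A / M
SA = 1.275199e-12 * 6.022e23 / 238
SA = 3.2266e+09 Bq/g

3.2266e+09


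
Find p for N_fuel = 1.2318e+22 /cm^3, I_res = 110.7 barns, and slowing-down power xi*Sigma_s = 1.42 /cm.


p = exp(-N * I * 1e-24 / (xi*Sigma_s))
p = exp(-1.2318e+22 * 110.7 * 1e-24 / 1.42)
p = 0.38278

0.38278


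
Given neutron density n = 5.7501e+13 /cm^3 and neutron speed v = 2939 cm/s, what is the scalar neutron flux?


phi = n * v
phi = 5.7501e+13 * 2939
phi = 1.6900e+17 /cm^2/s

1.6900e+17


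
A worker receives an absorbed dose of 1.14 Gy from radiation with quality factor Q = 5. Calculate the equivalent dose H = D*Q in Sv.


H = D * Q
H = 1.14 * 5
H = 5.7000 Sv

5.7000


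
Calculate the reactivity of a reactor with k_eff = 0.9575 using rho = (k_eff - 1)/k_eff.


rho = (k_eff - 1) / k_eff
rho = (0.9575 - 1) / 0.9575
rho = -0.044386

-0.044386


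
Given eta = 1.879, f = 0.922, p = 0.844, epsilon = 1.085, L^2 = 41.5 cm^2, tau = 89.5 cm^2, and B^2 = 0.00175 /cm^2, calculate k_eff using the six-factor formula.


k_inf = eta*f*p*eps = 1.879*0.922*0.844*1.085 = 1.586463
P_TNL = 1/(1 + L^2*B^2) = 1/(1 + 41.5*0.00175) = 0.9322923
P_FNL = exp(-B^2*tau) = exp(-0.00175*89.5) = 0.8550246
k_eff = k_inf * P_TNL * P_FNL = 1.586463 * 0.9322923 * 0.8550246
k_eff = 1.2646

1.2646


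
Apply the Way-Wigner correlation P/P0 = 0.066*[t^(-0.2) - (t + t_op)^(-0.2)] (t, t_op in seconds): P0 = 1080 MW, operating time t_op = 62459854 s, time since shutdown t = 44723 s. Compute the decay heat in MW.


P/P0 = 0.066 * [t^(-0.2) - (t + t_op)^(-0.2)]
P/P0 = 0.066 * [44723^(-0.2) - (44723 + 62459854)^(-0.2)]
P/P0 = 0.066 * [0.1174610 - 0.02759419] = 0.005931209
P = 1080 * 0.005931209 = 6.4057 MW

6.4057


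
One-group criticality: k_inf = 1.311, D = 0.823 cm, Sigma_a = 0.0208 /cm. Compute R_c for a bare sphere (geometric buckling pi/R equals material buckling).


L^2 = D / Sigma_a = 0.823 / 0.0208 = 39.56731 cm^2
B_m^2 = (k_inf - 1) / L^2 = (1.311 - 1) / 39.56731 = 0.007860024 /cm^2
For a bare sphere: B_g = pi/R, so R_c = pi / sqrt(B_m^2)
R_c = pi / sqrt(0.007860024) = 35.435 cm

35.435


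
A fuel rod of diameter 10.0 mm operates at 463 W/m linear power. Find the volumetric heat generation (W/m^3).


r = D / 2 / 1000 = 10.0 / 2 / 1000 = 0.005 m
q''' = q' / (pi * r^2)
q''' = 463 / (pi * 0.005^2)
q''' = 5.8951e+06 W/m^3

5.8951e+06


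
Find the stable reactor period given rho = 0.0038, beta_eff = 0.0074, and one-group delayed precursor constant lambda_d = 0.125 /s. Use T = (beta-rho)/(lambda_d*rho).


T = (beta - rho) / (lambda_d * rho)
T = (0.0074 - 0.0038) / (0.125 * 0.0038)
T = 7.5789 s

7.5789


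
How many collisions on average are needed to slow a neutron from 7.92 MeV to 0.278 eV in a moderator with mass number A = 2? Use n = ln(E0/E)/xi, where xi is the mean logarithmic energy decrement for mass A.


xi = 1 + (A-1)^2/(2A)*ln((A-1)/(A+1)) = 0.7253469 (for A = 2)
n = ln(E0/E) / xi
n = ln(7.92e6 / 0.278) / 0.7253469
n = ln(2.848921e+07) / 0.7253469 = 23.665

23.665


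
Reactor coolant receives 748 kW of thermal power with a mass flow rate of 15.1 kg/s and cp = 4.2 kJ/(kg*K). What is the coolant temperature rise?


dT = Q / (m_dot * cp)
dT = 748 / (15.1 * 4.2)
dT = 11.794 C

11.794


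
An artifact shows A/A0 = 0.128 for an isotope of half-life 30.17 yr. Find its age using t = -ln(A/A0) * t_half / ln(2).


lambda = ln(2) / t_half = ln(2) / 30.17 = 0.02297472 /yr
t = -ln(A/A0) / lambda
t = -ln(0.128) / 0.02297472
t = 89.478 yr

89.478


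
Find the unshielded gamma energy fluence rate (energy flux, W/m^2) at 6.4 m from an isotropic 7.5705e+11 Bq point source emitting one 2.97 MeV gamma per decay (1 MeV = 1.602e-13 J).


psi = A * E * 1.602e-13 / (4*pi*r^2)
psi = 7.5705e+11 * 2.97 * 1.602e-13 / (4*pi*6.4^2)
psi = 6.9980e-04 W/m^2

6.9980e-04


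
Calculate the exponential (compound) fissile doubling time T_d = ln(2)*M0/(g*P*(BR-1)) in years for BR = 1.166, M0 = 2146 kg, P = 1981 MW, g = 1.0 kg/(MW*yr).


Breeding gain G = BR - 1 = 1.166 - 1 = 0.166
Fissile production rate = g * P * G = 1.0 * 1981 * 0.166 = 328.846 kg/yr
T_d = ln(2) * M0 / (g * P * G)
T_d = ln(2) * 2146 / 328.846 = 4.5234 yr

4.5234


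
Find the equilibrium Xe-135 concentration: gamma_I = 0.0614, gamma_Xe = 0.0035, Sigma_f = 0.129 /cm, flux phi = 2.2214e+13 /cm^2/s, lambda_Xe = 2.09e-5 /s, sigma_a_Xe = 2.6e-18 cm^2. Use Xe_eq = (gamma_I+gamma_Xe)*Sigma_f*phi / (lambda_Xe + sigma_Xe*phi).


Xe_eq = (gamma_I + gamma_Xe) * Sigma_f * phi / (lambda_Xe + sigma_Xe * phi)
Numerator = (0.0614 + 0.0035) * 0.129 * 2.2214e+13 = 1.859778e+11
Denominator = 2.09e-5 + 2.6e-18 * 2.2214e+13 = 7.865640e-05
Xe_eq = 1.859778e+11 / 7.865640e-05 = 2.3644e+15 /cm^3

2.3644e+15


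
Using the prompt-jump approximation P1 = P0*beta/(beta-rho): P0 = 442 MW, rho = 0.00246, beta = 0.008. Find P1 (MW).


P1/P0 = beta / (beta - rho)
P1/P0 = 0.008 / (0.008 - 0.00246) = 1.444043
P1 = 442 * 1.444043 = 638.27 MW

638.27


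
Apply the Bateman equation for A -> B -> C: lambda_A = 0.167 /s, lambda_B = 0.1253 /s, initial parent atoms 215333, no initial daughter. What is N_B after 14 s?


N_B(t) = lambda_A * N_A0 / (lambda_B - lambda_A) * [exp(-lambda_A*t) - exp(-lambda_B*t)]
exp(-0.167*14) = 0.09652049; exp(-0.1253*14) = 0.1730456
N_B = 0.167 * 215333 / (0.1253 - 0.167) * (0.09652049 - 0.1730456)
N_B = 65993

65993


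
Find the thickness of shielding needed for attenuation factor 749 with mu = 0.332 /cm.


x = ln(factor) / mu
x = ln(749) / 0.332
x = 19.936 cm

19.936


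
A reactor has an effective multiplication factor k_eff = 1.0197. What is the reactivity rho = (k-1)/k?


rho = (k_eff - 1) / k_eff
rho = (1.0197 - 1) / 1.0197
rho = 0.019319

0.019319


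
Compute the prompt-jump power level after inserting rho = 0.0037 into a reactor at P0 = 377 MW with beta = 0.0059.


P1/P0 = beta / (beta - rho)
P1/P0 = 0.0059 / (0.0059 - 0.0037) = 2.681818
P1 = 377 * 2.681818 = 1011.0 MW

1011.0


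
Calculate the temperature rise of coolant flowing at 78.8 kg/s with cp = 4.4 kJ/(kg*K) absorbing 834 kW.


dT = Q / (m_dot * cp)
dT = 834 / (78.8 * 4.4)
dT = 2.4054 C

2.4054


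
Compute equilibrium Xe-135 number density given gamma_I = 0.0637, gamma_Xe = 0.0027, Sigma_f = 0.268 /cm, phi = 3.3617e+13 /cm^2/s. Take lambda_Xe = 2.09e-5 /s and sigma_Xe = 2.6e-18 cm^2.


Xe_eq = (gamma_I + gamma_Xe) * Sigma_f * phi / (lambda_Xe + sigma_Xe * phi)
Numerator = (0.0637 + 0.0027) * 0.268 * 3.3617e+13 = 5.982212e+11
Denominator = 2.09e-5 + 2.6e-18 * 3.3617e+13 = 1.083042e-04
Xe_eq = 5.982212e+11 / 1.083042e-04 = 5.5235e+15 /cm^3

5.5235e+15


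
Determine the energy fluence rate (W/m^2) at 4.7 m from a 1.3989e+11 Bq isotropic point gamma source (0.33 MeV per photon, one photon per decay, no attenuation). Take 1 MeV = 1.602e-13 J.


psi = A * E * 1.602e-13 / (4*pi*r^2)
psi = 1.3989e+11 * 0.33 * 1.602e-13 / (4*pi*4.7^2)
psi = 2.6641e-05 W/m^2

2.6641e-05


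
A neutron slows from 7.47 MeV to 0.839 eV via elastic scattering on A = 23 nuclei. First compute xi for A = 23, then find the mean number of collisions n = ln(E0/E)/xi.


xi = 1 + (A-1)^2/(2A)*ln((A-1)/(A+1)) = 0.08448899 (for A = 23)
n = ln(E0/E) / xi
n = ln(7.47e6 / 0.839) / 0.08448899
n = ln(8.903456e+06) / 0.08448899 = 189.40

189.40


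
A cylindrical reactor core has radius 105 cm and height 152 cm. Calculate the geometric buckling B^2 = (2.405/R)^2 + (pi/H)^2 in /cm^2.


B^2 = (2.405/R)^2 + (pi/H)^2
B^2 = (2.405/105)^2 + (pi/152)^2
B^2 = 9.5181e-04 /cm^2

9.5181e-04


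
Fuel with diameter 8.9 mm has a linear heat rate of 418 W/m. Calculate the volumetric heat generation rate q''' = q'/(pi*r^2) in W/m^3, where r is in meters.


r = D / 2 / 1000 = 8.9 / 2 / 1000 = 0.00445 m
q''' = q' / (pi * r^2)
q''' = 418 / (pi * 0.00445^2)
q''' = 6.7190e+06 W/m^3

6.7190e+06


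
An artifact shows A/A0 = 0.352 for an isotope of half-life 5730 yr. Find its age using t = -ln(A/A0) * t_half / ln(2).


lambda = ln(2) / t_half = ln(2) / 5730 = 1.209681e-04 /yr
t = -ln(A/A0) / lambda
t = -ln(0.352) / 1.209681e-04
t = 8631.4 yr

8631.4


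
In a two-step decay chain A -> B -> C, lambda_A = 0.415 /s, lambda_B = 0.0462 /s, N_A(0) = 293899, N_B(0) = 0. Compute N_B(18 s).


N_B(t) = lambda_A * N_A0 / (lambda_B - lambda_A) * [exp(-lambda_A*t) - exp(-lambda_B*t)]
exp(-0.415*18) = 5.699283e-04; exp(-0.0462*18) = 0.4353522
N_B = 0.415 * 293899 / (0.0462 - 0.415) * (5.699283e-04 - 0.4353522)
N_B = 143789

143789


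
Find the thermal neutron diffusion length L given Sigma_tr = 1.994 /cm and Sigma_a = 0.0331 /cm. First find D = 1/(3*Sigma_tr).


D = 1 / (3 * Sigma_tr) = 1 / (3 * 1.994) = 0.1671682 cm
L = sqrt(D / Sigma_a)
L = sqrt(0.1671682 / 0.0331)
L = 2.2473 cm

2.2473


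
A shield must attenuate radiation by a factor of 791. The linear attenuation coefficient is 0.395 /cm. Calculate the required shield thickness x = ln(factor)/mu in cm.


x = ln(factor) / mu
x = ln(791) / 0.395
x = 16.894 cm

16.894


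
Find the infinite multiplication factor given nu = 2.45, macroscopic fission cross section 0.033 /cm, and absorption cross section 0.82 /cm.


k_inf = nu * Sigma_f / Sigma_a
k_inf = 2.45 * 0.033 / 0.82
k_inf = 0.098598

0.098598


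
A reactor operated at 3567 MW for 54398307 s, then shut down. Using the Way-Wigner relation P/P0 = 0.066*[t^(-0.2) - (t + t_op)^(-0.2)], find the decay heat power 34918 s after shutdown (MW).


P/P0 = 0.066 * [t^(-0.2) - (t + t_op)^(-0.2)]
P/P0 = 0.066 * [34918^(-0.2) - (34918 + 54398307)^(-0.2)]
P/P0 = 0.066 * [0.1234213 - 0.02836790] = 0.006273524
P = 3567 * 0.006273524 = 22.378 MW

22.378


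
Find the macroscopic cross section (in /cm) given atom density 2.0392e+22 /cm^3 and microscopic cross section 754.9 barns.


Sigma = N * sigma_barns * 1e-24
Sigma = 2.0392e+22 * 754.9 * 1e-24
Sigma = 15.394 /cm

15.394


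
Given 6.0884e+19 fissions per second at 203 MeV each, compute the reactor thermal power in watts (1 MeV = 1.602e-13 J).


P = fission_rate * E_MeV * 1.602e-13
P = 6.0884e+19 * 203 * 1.602e-13
P = 1.9800e+09 W

1.9800e+09


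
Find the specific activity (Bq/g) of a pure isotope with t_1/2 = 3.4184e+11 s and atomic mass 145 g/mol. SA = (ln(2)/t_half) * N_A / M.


lambda = ln(2) / t_half = ln(2) / 3.4184e+11 = 2.027695e-12 /s
SA = lambda * N_A / M
SA = 2.027695e-12 * 6.022e23 / 145
SA = 8.4212e+09 Bq/g

8.4212e+09


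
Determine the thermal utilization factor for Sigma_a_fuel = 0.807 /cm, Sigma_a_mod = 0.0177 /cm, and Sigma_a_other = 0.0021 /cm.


f = Sigma_a_fuel / (Sigma_a_fuel + Sigma_a_mod + Sigma_a_other)
f = 0.807 / (0.807 + 0.0177 + 0.0021)
f = 0.97605

0.97605


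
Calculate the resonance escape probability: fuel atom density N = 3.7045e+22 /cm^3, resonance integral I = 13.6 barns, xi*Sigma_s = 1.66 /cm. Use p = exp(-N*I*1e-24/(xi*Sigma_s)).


p = exp(-N * I * 1e-24 / (xi*Sigma_s))
p = exp(-3.7045e+22 * 13.6 * 1e-24 / 1.66)
p = 0.73823

0.73823


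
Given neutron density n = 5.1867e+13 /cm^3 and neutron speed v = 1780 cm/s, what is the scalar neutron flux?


phi = n * v
phi = 5.1867e+13 * 1780
phi = 9.2323e+16 /cm^2/s

9.2323e+16


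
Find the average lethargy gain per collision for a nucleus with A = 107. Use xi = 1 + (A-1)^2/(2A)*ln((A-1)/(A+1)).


xi = 1 + (A-1)^2/(2A) * ln((A-1)/(A+1))
xi = 1 + (107-1)^2/(2*107) * ln((107-1)/(107 +1))
xi = 0.018576

0.018576


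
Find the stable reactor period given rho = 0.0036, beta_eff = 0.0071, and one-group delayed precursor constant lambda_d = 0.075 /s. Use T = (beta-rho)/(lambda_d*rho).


T = (beta - rho) / (lambda_d * rho)
T = (0.0071 - 0.0036) / (0.075 * 0.0036)
T = 12.963 s

12.963


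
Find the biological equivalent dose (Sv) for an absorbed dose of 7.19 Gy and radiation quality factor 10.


H = D * Q
H = 7.19 * 10
H = 71.900 Sv

71.900


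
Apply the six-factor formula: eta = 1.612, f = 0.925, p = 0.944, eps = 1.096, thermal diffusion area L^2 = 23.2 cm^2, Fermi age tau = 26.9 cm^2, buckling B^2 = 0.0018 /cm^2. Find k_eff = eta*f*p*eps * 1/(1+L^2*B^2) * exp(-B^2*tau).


k_inf = eta*f*p*eps = 1.612*0.925*0.944*1.096 = 1.542728
P_TNL = 1/(1 + L^2*B^2) = 1/(1 + 23.2*0.0018) = 0.9599140
P_FNL = exp(-B^2*tau) = exp(-0.0018*26.9) = 0.9527336
k_eff = k_inf * P_TNL * P_FNL = 1.542728 * 0.9599140 * 0.9527336
k_eff = 1.4109

1.4109


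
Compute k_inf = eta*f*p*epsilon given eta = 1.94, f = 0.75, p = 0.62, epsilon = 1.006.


k_inf = eta * f * p * epsilon
k_inf = 1.94 * 0.75 * 0.62 * 1.006
k_inf = 0.90751

0.90751


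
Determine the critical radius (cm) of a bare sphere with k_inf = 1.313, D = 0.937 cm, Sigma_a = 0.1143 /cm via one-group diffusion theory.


L^2 = D / Sigma_a = 0.937 / 0.1143 = 8.197725 cm^2
B_m^2 = (k_inf - 1) / L^2 = (1.313 - 1) / 8.197725 = 0.03818132 /cm^2
For a bare sphere: B_g = pi/R, so R_c = pi / sqrt(B_m^2)
R_c = pi / sqrt(0.03818132) = 16.078 cm

16.078


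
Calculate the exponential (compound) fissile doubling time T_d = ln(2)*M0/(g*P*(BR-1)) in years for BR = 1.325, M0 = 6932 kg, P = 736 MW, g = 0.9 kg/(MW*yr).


Breeding gain G = BR - 1 = 1.325 - 1 = 0.325
Fissile production rate = g * P * G = 0.9 * 736 * 0.325 = 215.28 kg/yr
T_d = ln(2) * M0 / (g * P * G)
T_d = ln(2) * 6932 / 215.28 = 22.319 yr

22.319


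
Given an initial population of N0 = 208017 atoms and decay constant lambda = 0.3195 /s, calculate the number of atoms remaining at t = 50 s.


N = N0 * exp(-lambda * t)
N = 208017 * exp(-0.3195 * 50)
N = 0.024002

0.024002


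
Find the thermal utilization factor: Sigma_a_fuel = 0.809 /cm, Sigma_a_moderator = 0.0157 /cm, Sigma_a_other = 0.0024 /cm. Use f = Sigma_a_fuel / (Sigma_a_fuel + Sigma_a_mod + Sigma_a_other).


f = Sigma_a_fuel / (Sigma_a_fuel + Sigma_a_mod + Sigma_a_other)
f = 0.809 / (0.809 + 0.0157 + 0.0024)
f = 0.97812

0.97812


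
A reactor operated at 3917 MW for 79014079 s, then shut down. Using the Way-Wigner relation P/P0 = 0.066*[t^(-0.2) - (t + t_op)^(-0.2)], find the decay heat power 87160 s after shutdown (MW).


P/P0 = 0.066 * [t^(-0.2) - (t + t_op)^(-0.2)]
P/P0 = 0.066 * [87160^(-0.2) - (87160 + 79014079)^(-0.2)]
P/P0 = 0.066 * [0.1027866 - 0.02632469] = 0.005046486
P = 3917 * 0.005046486 = 19.767 MW

19.767


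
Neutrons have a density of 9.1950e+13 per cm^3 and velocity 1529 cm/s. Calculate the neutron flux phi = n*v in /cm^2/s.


phi = n * v
phi = 9.1950e+13 * 1529
phi = 1.4059e+17 /cm^2/s

1.4059e+17


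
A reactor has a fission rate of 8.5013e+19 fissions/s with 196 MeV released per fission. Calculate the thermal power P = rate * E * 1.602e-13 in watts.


P = fission_rate * E_MeV * 1.602e-13
P = 8.5013e+19 * 196 * 1.602e-13
P = 2.6693e+09 W

2.6693e+09


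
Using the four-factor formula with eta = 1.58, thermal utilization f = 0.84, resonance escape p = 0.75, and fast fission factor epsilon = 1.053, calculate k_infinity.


k_inf = eta * f * p * epsilon
k_inf = 1.58 * 0.84 * 0.75 * 1.053
k_inf = 1.0482

1.0482


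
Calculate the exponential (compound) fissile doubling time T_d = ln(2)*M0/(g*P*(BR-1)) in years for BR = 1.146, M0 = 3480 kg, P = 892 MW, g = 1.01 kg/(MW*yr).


Breeding gain G = BR - 1 = 1.146 - 1 = 0.146
Fissile production rate = g * P * G = 1.01 * 892 * 0.146 = 131.53432 kg/yr
T_d = ln(2) * M0 / (g * P * G)
T_d = ln(2) * 3480 / 131.53432 = 18.339 yr

18.339


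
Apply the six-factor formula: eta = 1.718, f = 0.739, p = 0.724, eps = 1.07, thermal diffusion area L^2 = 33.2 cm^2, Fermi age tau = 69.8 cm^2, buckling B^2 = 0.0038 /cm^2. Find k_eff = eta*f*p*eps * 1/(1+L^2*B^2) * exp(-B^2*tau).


k_inf = eta*f*p*eps = 1.718*0.739*0.724*1.07 = 0.9835353
P_TNL = 1/(1 + L^2*B^2) = 1/(1 + 33.2*0.0038) = 0.8879733
P_FNL = exp(-B^2*tau) = exp(-0.0038*69.8) = 0.7670218
k_eff = k_inf * P_TNL * P_FNL = 0.9835353 * 0.8879733 * 0.7670218
k_eff = 0.66988

0.66988


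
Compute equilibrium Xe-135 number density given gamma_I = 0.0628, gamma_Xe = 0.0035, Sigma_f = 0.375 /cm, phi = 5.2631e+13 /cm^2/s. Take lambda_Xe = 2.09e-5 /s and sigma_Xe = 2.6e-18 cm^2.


Xe_eq = (gamma_I + gamma_Xe) * Sigma_f * phi / (lambda_Xe + sigma_Xe * phi)
Numerator = (0.0628 + 0.0035) * 0.375 * 5.2631e+13 = 1.308538e+12
Denominator = 2.09e-5 + 2.6e-18 * 5.2631e+13 = 1.577406e-04
Xe_eq = 1.308538e+12 / 1.577406e-04 = 8.2955e+15 /cm^3

8.2955e+15


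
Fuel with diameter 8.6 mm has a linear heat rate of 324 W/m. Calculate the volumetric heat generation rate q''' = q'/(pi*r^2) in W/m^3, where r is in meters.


r = D / 2 / 1000 = 8.6 / 2 / 1000 = 0.0043 m
q''' = q' / (pi * r^2)
q''' = 324 / (pi * 0.0043^2)
q''' = 5.5777e+06 W/m^3

5.5777e+06


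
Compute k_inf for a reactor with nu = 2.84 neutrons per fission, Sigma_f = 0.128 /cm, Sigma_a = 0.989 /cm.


k_inf = nu * Sigma_f / Sigma_a
k_inf = 2.84 * 0.128 / 0.989
k_inf = 0.36756

0.36756


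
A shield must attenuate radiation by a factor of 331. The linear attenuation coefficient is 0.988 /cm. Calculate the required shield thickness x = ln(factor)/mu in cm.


x = ln(factor) / mu
x = ln(331) / 0.988
x = 5.8726 cm

5.8726


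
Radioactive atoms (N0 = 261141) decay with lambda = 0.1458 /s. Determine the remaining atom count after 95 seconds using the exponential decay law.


N = N0 * exp(-lambda * t)
N = 261141 * exp(-0.1458 * 95)
N = 0.25204

0.25204


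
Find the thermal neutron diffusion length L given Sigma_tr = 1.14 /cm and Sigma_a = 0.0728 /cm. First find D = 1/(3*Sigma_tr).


D = 1 / (3 * Sigma_tr) = 1 / (3 * 1.14) = 0.2923977 cm
L = sqrt(D / Sigma_a)
L = sqrt(0.2923977 / 0.0728)
L = 2.0041 cm

2.0041


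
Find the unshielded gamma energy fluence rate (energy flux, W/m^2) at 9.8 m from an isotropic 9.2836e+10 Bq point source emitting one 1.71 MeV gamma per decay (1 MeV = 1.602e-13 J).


psi = A * E * 1.602e-13 / (4*pi*r^2)
psi = 9.2836e+10 * 1.71 * 1.602e-13 / (4*pi*9.8^2)
psi = 2.1072e-05 W/m^2

2.1072e-05


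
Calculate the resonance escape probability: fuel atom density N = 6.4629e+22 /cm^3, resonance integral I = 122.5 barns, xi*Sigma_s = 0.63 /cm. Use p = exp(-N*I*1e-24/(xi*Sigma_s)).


p = exp(-N * I * 1e-24 / (xi*Sigma_s))
p = exp(-6.4629e+22 * 122.5 * 1e-24 / 0.63)
p = 3.4860e-06

3.4860e-06


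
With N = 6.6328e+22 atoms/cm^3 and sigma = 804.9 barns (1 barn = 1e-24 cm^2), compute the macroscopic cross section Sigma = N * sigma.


Sigma = N * sigma_barns * 1e-24
Sigma = 6.6328e+22 * 804.9 * 1e-24
Sigma = 53.387 /cm

53.387


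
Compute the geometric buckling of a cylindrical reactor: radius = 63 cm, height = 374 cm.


B^2 = (2.405/R)^2 + (pi/H)^2
B^2 = (2.405/63)^2 + (pi/374)^2
B^2 = 0.0015279 /cm^2

0.0015279


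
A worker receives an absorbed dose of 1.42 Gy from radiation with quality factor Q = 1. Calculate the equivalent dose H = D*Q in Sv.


H = D * Q
H = 1.42 * 1
H = 1.4200 Sv

1.4200


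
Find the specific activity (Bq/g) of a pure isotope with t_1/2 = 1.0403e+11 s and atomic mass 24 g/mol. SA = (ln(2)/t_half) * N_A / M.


lambda = ln(2) / t_half = ln(2) / 1.0403e+11 = 6.662955e-12 /s
SA = lambda * N_A / M
SA = 6.662955e-12 * 6.022e23 / 24
SA = 1.6718e+11 Bq/g

1.6718e+11


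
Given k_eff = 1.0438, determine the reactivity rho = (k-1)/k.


rho = (k_eff - 1) / k_eff
rho = (1.0438 - 1) / 1.0438
rho = 0.041962

0.041962


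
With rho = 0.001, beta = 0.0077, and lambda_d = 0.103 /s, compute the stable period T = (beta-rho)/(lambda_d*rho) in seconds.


T = (beta - rho) / (lambda_d * rho)
T = (0.0077 - 0.001) / (0.103 * 0.001)
T = 65.049 s

65.049


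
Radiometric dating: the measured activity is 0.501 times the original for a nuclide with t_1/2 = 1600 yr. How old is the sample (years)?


lambda = ln(2) / t_half = ln(2) / 1600 = 4.332170e-04 /yr
t = -ln(A/A0) / lambda
t = -ln(0.501) / 4.332170e-04
t = 1595.4 yr

1595.4


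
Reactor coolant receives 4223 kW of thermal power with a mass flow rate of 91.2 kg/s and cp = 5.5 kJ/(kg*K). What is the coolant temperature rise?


dT = Q / (m_dot * cp)
dT = 4223 / (91.2 * 5.5)
dT = 8.4191 C

8.4191


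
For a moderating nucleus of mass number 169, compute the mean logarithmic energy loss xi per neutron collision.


xi = 1 + (A-1)^2/(2A) * ln((A-1)/(A+1))
xi = 1 + (169-1)^2/(2*169) * ln((169-1)/(169 +1))
xi = 0.011788

0.011788


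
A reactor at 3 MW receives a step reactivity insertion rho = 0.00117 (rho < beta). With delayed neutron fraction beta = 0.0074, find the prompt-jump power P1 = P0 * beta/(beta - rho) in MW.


P1/P0 = beta / (beta - rho)
P1/P0 = 0.0074 / (0.0074 - 0.00117) = 1.187801
P1 = 3 * 1.187801 = 3.5634 MW

3.5634
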